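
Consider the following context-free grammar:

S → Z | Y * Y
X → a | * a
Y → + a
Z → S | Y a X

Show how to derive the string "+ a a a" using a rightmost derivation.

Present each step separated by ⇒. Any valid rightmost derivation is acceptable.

S ⇒ Z ⇒ Y a X ⇒ Y a a ⇒ + a a a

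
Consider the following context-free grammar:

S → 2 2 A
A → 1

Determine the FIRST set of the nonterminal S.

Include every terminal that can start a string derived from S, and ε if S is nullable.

We compute FIRST(S) using the standard algorithm.
FIRST(A) = {1}
FIRST(S) = {2}
Therefore, FIRST(S) = {2}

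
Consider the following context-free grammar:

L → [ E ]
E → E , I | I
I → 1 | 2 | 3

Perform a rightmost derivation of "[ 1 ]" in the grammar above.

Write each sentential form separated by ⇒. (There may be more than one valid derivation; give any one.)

L ⇒ [ E ] ⇒ [ I ] ⇒ [ 1 ]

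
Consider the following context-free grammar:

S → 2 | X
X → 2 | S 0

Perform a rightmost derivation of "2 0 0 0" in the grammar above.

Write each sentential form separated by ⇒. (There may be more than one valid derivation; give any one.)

S ⇒ X ⇒ S 0 ⇒ X 0 ⇒ S 0 0 ⇒ X 0 0 ⇒ S 0 0 0 ⇒ 2 0 0 0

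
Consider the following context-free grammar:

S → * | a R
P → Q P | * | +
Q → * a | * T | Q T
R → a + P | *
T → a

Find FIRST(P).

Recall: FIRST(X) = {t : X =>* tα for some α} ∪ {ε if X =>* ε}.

We compute FIRST(P) using the standard algorithm.
FIRST(P) = {*, +}
FIRST(Q) = {*}
FIRST(R) = {*, a}
FIRST(S) = {*, a}
FIRST(T) = {a}
Therefore, FIRST(P) = {*, +}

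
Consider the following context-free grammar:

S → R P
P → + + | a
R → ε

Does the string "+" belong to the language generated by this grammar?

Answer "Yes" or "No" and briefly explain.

No - no valid derivation exists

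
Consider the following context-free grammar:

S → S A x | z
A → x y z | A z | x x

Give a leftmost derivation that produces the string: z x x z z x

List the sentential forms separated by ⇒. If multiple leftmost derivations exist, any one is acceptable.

S ⇒ S A x ⇒ z A x ⇒ z A z x ⇒ z A z z x ⇒ z x x z z x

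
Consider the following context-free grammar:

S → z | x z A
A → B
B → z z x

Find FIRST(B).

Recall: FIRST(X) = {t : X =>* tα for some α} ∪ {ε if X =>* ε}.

We compute FIRST(B) using the standard algorithm.
FIRST(A) = {z}
FIRST(B) = {z}
FIRST(S) = {x, z}
Therefore, FIRST(B) = {z}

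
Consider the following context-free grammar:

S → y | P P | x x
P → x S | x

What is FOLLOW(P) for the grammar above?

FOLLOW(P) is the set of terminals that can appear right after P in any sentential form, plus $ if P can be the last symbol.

We compute FOLLOW(P) using the standard algorithm.
FOLLOW(S) starts with {$}.
FIRST(P) = {x}
FIRST(S) = {x, y}
FOLLOW(P) = {$, x}
FOLLOW(S) = {$, x}
Therefore, FOLLOW(P) = {$, x}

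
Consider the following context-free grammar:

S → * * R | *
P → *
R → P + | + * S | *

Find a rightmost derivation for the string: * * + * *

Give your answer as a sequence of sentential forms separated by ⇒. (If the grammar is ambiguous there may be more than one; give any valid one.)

S ⇒ * * R ⇒ * * + * S ⇒ * * + * *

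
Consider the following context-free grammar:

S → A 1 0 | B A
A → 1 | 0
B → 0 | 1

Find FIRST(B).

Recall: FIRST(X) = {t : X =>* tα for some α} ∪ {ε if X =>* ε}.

We compute FIRST(B) using the standard algorithm.
FIRST(A) = {0, 1}
FIRST(B) = {0, 1}
FIRST(S) = {0, 1}
Therefore, FIRST(B) = {0, 1}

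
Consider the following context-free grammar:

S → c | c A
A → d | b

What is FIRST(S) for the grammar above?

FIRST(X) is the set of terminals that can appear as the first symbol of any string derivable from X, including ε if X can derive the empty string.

We compute FIRST(S) using the standard algorithm.
FIRST(A) = {b, d}
FIRST(S) = {c}
Therefore, FIRST(S) = {c}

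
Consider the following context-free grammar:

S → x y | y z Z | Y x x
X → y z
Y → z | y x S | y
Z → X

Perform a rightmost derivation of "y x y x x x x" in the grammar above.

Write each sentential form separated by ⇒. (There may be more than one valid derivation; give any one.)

S ⇒ Y x x ⇒ y x S x x ⇒ y x Y x x x x ⇒ y x y x x x x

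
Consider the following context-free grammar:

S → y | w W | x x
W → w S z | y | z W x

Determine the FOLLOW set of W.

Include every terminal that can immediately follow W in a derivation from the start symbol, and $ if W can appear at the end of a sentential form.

We compute FOLLOW(W) using the standard algorithm.
FOLLOW(S) starts with {$}.
FIRST(S) = {w, x, y}
FIRST(W) = {w, y, z}
FOLLOW(S) = {$, z}
FOLLOW(W) = {$, x, z}
Therefore, FOLLOW(W) = {$, x, z}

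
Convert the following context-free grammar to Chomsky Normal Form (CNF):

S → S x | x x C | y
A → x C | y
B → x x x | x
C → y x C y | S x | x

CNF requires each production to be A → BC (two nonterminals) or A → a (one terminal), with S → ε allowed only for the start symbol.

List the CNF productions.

TX → x; S → y; A → y; B → x; TY → y; C → x; S → S TX; S → TX X0; X0 → TX C; A → TX C; B → TX X1; X1 → TX TX; C → TY X2; X2 → TX X3; X3 → C TY; C → S TX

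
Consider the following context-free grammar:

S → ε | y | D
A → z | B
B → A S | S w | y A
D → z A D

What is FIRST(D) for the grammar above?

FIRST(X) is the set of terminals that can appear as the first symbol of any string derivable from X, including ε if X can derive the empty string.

We compute FIRST(D) using the standard algorithm.
FIRST(A) = {w, y, z}
FIRST(B) = {w, y, z}
FIRST(D) = {z}
FIRST(S) = {y, z, ε}
Therefore, FIRST(D) = {z}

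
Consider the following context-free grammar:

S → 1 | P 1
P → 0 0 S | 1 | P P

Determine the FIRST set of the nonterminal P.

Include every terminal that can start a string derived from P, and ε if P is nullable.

We compute FIRST(P) using the standard algorithm.
FIRST(P) = {0, 1}
FIRST(S) = {0, 1}
Therefore, FIRST(P) = {0, 1}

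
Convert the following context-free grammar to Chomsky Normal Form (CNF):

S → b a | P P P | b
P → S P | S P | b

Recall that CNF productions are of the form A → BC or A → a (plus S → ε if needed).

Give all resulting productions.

TB → b; TA → a; S → b; P → b; S → TB TA; S → P X0; X0 → P P; P → S P; P → S P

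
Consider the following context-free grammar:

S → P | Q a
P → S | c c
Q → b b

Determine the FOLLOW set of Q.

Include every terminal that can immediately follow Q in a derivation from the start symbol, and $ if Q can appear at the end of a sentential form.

We compute FOLLOW(Q) using the standard algorithm.
FOLLOW(S) starts with {$}.
FIRST(P) = {b, c}
FIRST(Q) = {b}
FIRST(S) = {b, c}
FOLLOW(P) = {$}
FOLLOW(Q) = {a}
FOLLOW(S) = {$}
Therefore, FOLLOW(Q) = {a}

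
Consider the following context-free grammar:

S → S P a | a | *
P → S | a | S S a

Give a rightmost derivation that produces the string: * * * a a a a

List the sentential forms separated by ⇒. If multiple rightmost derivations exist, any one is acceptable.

S ⇒ S P a ⇒ S a a ⇒ S P a a a ⇒ S S S a a a a ⇒ S S * a a a a ⇒ S * * a a a a ⇒ * * * a a a a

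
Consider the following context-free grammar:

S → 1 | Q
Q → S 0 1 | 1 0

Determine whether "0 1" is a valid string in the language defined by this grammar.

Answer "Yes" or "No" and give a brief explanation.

No - no valid derivation exists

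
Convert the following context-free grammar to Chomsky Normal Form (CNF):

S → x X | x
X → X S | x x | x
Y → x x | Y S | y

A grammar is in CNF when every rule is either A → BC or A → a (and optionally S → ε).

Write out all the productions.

TX → x; S → x; X → x; Y → y; S → TX X; X → X S; X → TX TX; Y → TX TX; Y → Y S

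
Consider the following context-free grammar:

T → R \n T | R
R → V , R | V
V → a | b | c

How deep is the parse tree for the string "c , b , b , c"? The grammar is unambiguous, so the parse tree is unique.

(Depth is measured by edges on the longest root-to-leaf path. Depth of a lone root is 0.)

6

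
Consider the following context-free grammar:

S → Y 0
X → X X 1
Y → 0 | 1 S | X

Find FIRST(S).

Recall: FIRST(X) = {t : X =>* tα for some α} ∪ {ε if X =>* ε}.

We compute FIRST(S) using the standard algorithm.
FIRST(S) = {0, 1}
FIRST(X) = {}
FIRST(Y) = {0, 1}
Therefore, FIRST(S) = {0, 1}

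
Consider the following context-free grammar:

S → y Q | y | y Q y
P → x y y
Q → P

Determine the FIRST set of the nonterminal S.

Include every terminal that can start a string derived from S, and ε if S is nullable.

We compute FIRST(S) using the standard algorithm.
FIRST(P) = {x}
FIRST(Q) = {x}
FIRST(S) = {y}
Therefore, FIRST(S) = {y}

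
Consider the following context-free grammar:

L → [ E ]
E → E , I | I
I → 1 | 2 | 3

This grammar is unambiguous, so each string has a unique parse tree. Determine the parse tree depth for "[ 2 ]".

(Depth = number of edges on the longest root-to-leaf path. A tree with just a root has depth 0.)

3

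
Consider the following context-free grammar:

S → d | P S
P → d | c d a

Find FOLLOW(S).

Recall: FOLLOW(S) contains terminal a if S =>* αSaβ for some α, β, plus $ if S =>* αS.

We compute FOLLOW(S) using the standard algorithm.
FOLLOW(S) starts with {$}.
FIRST(P) = {c, d}
FIRST(S) = {c, d}
FOLLOW(P) = {c, d}
FOLLOW(S) = {$}
Therefore, FOLLOW(S) = {$}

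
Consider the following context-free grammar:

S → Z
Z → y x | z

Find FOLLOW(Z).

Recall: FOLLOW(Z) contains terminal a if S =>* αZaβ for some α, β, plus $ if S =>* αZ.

We compute FOLLOW(Z) using the standard algorithm.
FOLLOW(S) starts with {$}.
FIRST(S) = {y, z}
FIRST(Z) = {y, z}
FOLLOW(S) = {$}
FOLLOW(Z) = {$}
Therefore, FOLLOW(Z) = {$}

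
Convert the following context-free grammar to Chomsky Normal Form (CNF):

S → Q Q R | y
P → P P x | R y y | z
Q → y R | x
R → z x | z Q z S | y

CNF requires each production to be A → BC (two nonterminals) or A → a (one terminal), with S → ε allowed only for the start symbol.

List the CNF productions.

S → y; TX → x; TY → y; P → z; Q → x; TZ → z; R → y; S → Q X0; X0 → Q R; P → P X1; X1 → P TX; P → R X2; X2 → TY TY; Q → TY R; R → TZ TX; R → TZ X3; X3 → Q X4; X4 → TZ S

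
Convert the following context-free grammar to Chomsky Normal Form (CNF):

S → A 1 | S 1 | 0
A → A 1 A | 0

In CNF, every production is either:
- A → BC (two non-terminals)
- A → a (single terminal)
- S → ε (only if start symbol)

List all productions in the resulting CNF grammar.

T1 → 1; S → 0; A → 0; S → A T1; S → S T1; A → A X0; X0 → T1 A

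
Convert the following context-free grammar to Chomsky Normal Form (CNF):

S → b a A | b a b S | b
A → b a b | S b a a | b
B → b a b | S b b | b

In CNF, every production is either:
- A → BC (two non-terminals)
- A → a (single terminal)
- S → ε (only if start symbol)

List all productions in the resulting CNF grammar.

TB → b; TA → a; S → b; A → b; B → b; S → TB X0; X0 → TA A; S → TB X1; X1 → TA X2; X2 → TB S; A → TB X3; X3 → TA TB; A → S X4; X4 → TB X5; X5 → TA TA; B → TB X6; X6 → TA TB; B → S X7; X7 → TB TB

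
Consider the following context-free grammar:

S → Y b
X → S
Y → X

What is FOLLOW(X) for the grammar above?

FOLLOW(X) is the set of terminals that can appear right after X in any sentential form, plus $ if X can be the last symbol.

We compute FOLLOW(X) using the standard algorithm.
FOLLOW(S) starts with {$}.
FIRST(S) = {}
FIRST(X) = {}
FIRST(Y) = {}
FOLLOW(S) = {$, b}
FOLLOW(X) = {b}
FOLLOW(Y) = {b}
Therefore, FOLLOW(X) = {b}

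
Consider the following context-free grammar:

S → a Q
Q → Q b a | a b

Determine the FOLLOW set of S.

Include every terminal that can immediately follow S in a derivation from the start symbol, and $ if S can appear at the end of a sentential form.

We compute FOLLOW(S) using the standard algorithm.
FOLLOW(S) starts with {$}.
FIRST(Q) = {a}
FIRST(S) = {a}
FOLLOW(Q) = {$, b}
FOLLOW(S) = {$}
Therefore, FOLLOW(S) = {$}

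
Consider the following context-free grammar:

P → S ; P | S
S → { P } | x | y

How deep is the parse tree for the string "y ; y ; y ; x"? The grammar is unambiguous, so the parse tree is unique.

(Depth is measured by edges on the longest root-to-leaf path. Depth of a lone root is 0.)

5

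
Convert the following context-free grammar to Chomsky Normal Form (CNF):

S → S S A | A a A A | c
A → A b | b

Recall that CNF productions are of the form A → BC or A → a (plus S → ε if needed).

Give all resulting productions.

TA → a; S → c; TB → b; A → b; S → S X0; X0 → S A; S → A X1; X1 → TA X2; X2 → A A; A → A TB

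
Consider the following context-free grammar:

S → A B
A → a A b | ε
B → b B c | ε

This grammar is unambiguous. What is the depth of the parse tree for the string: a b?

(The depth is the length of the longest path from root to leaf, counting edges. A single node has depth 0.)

3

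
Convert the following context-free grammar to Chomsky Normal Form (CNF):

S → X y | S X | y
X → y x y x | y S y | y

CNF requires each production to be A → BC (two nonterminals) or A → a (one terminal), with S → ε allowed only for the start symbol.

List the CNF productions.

TY → y; S → y; TX → x; X → y; S → X TY; S → S X; X → TY X0; X0 → TX X1; X1 → TY TX; X → TY X2; X2 → S TY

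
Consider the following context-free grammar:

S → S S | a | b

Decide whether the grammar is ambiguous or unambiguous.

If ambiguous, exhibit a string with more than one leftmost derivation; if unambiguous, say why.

Ambiguous - the string 'b a b b a' has two distinct leftmost derivations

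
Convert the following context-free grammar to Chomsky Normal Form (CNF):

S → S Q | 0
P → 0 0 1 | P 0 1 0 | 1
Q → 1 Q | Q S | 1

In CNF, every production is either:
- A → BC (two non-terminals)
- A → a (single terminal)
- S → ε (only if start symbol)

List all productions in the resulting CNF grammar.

S → 0; T0 → 0; T1 → 1; P → 1; Q → 1; S → S Q; P → T0 X0; X0 → T0 T1; P → P X1; X1 → T0 X2; X2 → T1 T0; Q → T1 Q; Q → Q S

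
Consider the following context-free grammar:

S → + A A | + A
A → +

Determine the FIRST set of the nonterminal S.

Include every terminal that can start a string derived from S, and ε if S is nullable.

We compute FIRST(S) using the standard algorithm.
FIRST(A) = {+}
FIRST(S) = {+}
Therefore, FIRST(S) = {+}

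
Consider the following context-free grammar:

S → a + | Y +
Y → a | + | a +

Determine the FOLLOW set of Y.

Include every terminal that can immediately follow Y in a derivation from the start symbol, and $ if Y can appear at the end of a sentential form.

We compute FOLLOW(Y) using the standard algorithm.
FOLLOW(S) starts with {$}.
FIRST(S) = {+, a}
FIRST(Y) = {+, a}
FOLLOW(S) = {$}
FOLLOW(Y) = {+}
Therefore, FOLLOW(Y) = {+}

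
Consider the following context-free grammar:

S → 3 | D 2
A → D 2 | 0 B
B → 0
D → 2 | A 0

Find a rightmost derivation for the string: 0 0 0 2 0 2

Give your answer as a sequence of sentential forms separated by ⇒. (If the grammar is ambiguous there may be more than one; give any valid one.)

S ⇒ D 2 ⇒ A 0 2 ⇒ D 2 0 2 ⇒ A 0 2 0 2 ⇒ 0 B 0 2 0 2 ⇒ 0 0 0 2 0 2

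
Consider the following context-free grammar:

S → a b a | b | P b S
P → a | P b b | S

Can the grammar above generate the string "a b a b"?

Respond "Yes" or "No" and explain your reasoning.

No - no valid derivation exists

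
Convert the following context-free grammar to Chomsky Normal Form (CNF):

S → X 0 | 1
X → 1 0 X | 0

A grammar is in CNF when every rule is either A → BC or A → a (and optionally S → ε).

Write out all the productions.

T0 → 0; S → 1; T1 → 1; X → 0; S → X T0; X → T1 X0; X0 → T0 X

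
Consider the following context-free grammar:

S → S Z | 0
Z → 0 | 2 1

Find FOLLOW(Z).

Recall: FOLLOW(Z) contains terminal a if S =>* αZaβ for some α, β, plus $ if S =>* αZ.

We compute FOLLOW(Z) using the standard algorithm.
FOLLOW(S) starts with {$}.
FIRST(S) = {0}
FIRST(Z) = {0, 2}
FOLLOW(S) = {$, 0, 2}
FOLLOW(Z) = {$, 0, 2}
Therefore, FOLLOW(Z) = {$, 0, 2}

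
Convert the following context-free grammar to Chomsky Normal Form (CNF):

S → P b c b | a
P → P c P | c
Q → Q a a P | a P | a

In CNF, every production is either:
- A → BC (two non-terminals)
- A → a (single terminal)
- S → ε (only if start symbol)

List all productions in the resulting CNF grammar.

TB → b; TC → c; S → a; P → c; TA → a; Q → a; S → P X0; X0 → TB X1; X1 → TC TB; P → P X2; X2 → TC P; Q → Q X3; X3 → TA X4; X4 → TA P; Q → TA P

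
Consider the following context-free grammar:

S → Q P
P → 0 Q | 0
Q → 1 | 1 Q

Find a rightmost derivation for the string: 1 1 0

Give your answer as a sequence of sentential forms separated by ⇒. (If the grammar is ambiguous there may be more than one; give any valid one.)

S ⇒ Q P ⇒ Q 0 ⇒ 1 Q 0 ⇒ 1 1 0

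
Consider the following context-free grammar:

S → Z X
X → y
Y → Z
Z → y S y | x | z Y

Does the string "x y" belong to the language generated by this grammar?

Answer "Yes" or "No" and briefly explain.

Yes - a valid derivation exists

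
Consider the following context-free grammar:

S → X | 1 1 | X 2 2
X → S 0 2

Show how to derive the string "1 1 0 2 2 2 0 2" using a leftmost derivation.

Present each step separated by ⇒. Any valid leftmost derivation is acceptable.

S ⇒ X ⇒ S 0 2 ⇒ X 2 2 0 2 ⇒ S 0 2 2 2 0 2 ⇒ 1 1 0 2 2 2 0 2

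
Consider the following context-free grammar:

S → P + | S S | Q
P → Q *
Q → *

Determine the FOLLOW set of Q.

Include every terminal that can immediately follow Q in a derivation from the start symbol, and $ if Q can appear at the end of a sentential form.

We compute FOLLOW(Q) using the standard algorithm.
FOLLOW(S) starts with {$}.
FIRST(P) = {*}
FIRST(Q) = {*}
FIRST(S) = {*}
FOLLOW(P) = {+}
FOLLOW(Q) = {$, *}
FOLLOW(S) = {$, *}
Therefore, FOLLOW(Q) = {$, *}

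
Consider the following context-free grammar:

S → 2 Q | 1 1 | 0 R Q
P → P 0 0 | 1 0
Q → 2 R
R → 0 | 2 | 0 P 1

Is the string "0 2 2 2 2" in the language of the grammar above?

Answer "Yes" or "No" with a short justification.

No - no valid derivation exists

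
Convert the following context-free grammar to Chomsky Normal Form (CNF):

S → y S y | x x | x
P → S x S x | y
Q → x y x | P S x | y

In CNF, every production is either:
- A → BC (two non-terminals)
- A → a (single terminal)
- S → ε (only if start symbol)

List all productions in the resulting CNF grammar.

TY → y; TX → x; S → x; P → y; Q → y; S → TY X0; X0 → S TY; S → TX TX; P → S X1; X1 → TX X2; X2 → S TX; Q → TX X3; X3 → TY TX; Q → P X4; X4 → S TX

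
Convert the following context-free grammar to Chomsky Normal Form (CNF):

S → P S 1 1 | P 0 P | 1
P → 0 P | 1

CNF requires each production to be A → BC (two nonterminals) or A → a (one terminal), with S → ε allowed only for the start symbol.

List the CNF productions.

T1 → 1; T0 → 0; S → 1; P → 1; S → P X0; X0 → S X1; X1 → T1 T1; S → P X2; X2 → T0 P; P → T0 P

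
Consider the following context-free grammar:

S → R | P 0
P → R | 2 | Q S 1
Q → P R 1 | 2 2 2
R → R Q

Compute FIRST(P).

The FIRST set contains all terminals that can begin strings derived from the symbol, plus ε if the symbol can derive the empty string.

We compute FIRST(P) using the standard algorithm.
FIRST(P) = {2}
FIRST(Q) = {2}
FIRST(R) = {}
FIRST(S) = {2}
Therefore, FIRST(P) = {2}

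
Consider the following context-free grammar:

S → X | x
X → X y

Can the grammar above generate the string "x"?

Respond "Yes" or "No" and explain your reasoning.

Yes - a valid derivation exists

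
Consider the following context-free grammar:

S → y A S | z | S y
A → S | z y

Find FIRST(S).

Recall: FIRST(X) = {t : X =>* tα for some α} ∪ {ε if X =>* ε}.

We compute FIRST(S) using the standard algorithm.
FIRST(A) = {y, z}
FIRST(S) = {y, z}
Therefore, FIRST(S) = {y, z}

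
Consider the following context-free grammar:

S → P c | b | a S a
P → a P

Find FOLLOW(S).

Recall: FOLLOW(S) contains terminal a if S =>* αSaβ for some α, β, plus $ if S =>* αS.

We compute FOLLOW(S) using the standard algorithm.
FOLLOW(S) starts with {$}.
FIRST(P) = {a}
FIRST(S) = {a, b}
FOLLOW(P) = {c}
FOLLOW(S) = {$, a}
Therefore, FOLLOW(S) = {$, a}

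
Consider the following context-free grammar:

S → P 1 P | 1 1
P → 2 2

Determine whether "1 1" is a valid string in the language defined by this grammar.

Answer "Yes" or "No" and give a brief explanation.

Yes - a valid derivation exists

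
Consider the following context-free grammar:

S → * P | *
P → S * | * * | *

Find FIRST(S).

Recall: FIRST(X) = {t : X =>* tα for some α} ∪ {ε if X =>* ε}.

We compute FIRST(S) using the standard algorithm.
FIRST(P) = {*}
FIRST(S) = {*}
Therefore, FIRST(S) = {*}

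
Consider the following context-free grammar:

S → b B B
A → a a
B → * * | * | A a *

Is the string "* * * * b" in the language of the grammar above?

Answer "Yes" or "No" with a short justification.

No - no valid derivation exists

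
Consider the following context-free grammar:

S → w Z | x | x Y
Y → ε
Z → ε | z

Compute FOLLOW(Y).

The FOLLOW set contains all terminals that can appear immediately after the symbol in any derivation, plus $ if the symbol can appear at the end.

We compute FOLLOW(Y) using the standard algorithm.
FOLLOW(S) starts with {$}.
FIRST(S) = {w, x}
FIRST(Y) = {ε}
FIRST(Z) = {z, ε}
FOLLOW(S) = {$}
FOLLOW(Y) = {$}
FOLLOW(Z) = {$}
Therefore, FOLLOW(Y) = {$}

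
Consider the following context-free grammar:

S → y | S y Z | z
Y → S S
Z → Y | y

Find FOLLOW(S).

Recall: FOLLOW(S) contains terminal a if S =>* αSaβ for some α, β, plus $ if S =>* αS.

We compute FOLLOW(S) using the standard algorithm.
FOLLOW(S) starts with {$}.
FIRST(S) = {y, z}
FIRST(Y) = {y, z}
FIRST(Z) = {y, z}
FOLLOW(S) = {$, y, z}
FOLLOW(Y) = {$, y, z}
FOLLOW(Z) = {$, y, z}
Therefore, FOLLOW(S) = {$, y, z}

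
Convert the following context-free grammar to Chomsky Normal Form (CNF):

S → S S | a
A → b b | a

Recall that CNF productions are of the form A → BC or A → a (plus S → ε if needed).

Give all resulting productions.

S → a; TB → b; A → a; S → S S; A → TB TB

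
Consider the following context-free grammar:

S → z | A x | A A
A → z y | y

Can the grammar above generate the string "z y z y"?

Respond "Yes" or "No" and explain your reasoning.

Yes - a valid derivation exists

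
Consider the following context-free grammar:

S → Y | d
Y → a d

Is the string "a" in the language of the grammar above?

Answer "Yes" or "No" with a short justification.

No - no valid derivation exists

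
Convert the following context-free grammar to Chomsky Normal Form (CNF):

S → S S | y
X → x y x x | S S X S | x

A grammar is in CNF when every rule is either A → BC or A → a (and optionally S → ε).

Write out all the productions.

S → y; TX → x; TY → y; X → x; S → S S; X → TX X0; X0 → TY X1; X1 → TX TX; X → S X2; X2 → S X3; X3 → X S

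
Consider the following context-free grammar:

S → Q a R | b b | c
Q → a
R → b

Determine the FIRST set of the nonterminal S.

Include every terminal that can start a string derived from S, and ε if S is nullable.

We compute FIRST(S) using the standard algorithm.
FIRST(Q) = {a}
FIRST(R) = {b}
FIRST(S) = {a, b, c}
Therefore, FIRST(S) = {a, b, c}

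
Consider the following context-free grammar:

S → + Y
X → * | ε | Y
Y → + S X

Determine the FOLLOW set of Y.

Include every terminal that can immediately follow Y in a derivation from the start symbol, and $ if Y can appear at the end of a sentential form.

We compute FOLLOW(Y) using the standard algorithm.
FOLLOW(S) starts with {$}.
FIRST(S) = {+}
FIRST(X) = {*, +, ε}
FIRST(Y) = {+}
FOLLOW(S) = {$, *, +}
FOLLOW(X) = {$, *, +}
FOLLOW(Y) = {$, *, +}
Therefore, FOLLOW(Y) = {$, *, +}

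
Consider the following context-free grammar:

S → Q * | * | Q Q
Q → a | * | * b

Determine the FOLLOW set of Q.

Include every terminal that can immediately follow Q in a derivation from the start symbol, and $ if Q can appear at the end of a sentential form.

We compute FOLLOW(Q) using the standard algorithm.
FOLLOW(S) starts with {$}.
FIRST(Q) = {*, a}
FIRST(S) = {*, a}
FOLLOW(Q) = {$, *, a}
FOLLOW(S) = {$}
Therefore, FOLLOW(Q) = {$, *, a}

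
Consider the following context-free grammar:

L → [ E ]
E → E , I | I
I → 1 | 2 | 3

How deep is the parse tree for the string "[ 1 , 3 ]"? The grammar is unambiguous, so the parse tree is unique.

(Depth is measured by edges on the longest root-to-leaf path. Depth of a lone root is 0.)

4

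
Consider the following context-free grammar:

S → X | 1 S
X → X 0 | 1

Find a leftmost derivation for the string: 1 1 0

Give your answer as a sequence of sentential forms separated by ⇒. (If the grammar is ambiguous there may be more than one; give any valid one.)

S ⇒ 1 S ⇒ 1 X ⇒ 1 X 0 ⇒ 1 1 0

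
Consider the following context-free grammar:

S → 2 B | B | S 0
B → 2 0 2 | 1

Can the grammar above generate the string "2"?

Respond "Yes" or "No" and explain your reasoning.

No - no valid derivation exists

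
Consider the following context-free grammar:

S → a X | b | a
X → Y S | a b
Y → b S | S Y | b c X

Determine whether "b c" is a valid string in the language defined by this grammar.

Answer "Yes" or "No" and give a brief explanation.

No - no valid derivation exists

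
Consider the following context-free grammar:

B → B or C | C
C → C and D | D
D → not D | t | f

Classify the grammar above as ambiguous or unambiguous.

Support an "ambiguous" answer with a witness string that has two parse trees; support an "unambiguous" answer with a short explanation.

Unambiguous - every string in the language has a unique parse tree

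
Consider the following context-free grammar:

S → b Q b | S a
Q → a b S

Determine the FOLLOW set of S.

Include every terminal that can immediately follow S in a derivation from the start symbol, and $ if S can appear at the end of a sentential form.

We compute FOLLOW(S) using the standard algorithm.
FOLLOW(S) starts with {$}.
FIRST(Q) = {a}
FIRST(S) = {b}
FOLLOW(Q) = {b}
FOLLOW(S) = {$, a, b}
Therefore, FOLLOW(S) = {$, a, b}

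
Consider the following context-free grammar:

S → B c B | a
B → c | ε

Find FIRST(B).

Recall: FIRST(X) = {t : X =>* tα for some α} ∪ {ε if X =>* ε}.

We compute FIRST(B) using the standard algorithm.
FIRST(B) = {c, ε}
FIRST(S) = {a, c}
Therefore, FIRST(B) = {c, ε}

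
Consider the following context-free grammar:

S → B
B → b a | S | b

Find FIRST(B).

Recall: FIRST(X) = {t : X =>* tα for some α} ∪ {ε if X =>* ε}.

We compute FIRST(B) using the standard algorithm.
FIRST(B) = {b}
FIRST(S) = {b}
Therefore, FIRST(B) = {b}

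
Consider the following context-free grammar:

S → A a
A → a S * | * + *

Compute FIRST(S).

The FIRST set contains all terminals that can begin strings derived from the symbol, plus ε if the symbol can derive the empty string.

We compute FIRST(S) using the standard algorithm.
FIRST(A) = {*, a}
FIRST(S) = {*, a}
Therefore, FIRST(S) = {*, a}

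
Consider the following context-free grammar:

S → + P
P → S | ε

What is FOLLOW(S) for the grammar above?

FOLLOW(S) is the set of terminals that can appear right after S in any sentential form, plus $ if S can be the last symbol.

We compute FOLLOW(S) using the standard algorithm.
FOLLOW(S) starts with {$}.
FIRST(P) = {+, ε}
FIRST(S) = {+}
FOLLOW(P) = {$}
FOLLOW(S) = {$}
Therefore, FOLLOW(S) = {$}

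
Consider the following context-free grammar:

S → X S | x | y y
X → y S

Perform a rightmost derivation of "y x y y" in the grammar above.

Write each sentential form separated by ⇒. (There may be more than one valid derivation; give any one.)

S ⇒ X S ⇒ X y y ⇒ y S y y ⇒ y x y y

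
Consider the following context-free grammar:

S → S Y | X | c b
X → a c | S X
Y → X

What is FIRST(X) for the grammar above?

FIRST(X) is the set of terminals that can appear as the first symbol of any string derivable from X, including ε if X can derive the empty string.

We compute FIRST(X) using the standard algorithm.
FIRST(S) = {a, c}
FIRST(X) = {a, c}
FIRST(Y) = {a, c}
Therefore, FIRST(X) = {a, c}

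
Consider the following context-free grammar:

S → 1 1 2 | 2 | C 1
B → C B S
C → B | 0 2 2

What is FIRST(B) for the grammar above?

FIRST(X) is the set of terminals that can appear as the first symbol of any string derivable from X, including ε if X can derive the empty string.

We compute FIRST(B) using the standard algorithm.
FIRST(B) = {0}
FIRST(C) = {0}
FIRST(S) = {0, 1, 2}
Therefore, FIRST(B) = {0}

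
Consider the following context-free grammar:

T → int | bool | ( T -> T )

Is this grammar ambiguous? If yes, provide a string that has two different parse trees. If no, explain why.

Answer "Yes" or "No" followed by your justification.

No - the grammar is unambiguous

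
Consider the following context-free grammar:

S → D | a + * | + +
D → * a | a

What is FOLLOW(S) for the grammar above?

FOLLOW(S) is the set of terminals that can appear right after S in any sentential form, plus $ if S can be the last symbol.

We compute FOLLOW(S) using the standard algorithm.
FOLLOW(S) starts with {$}.
FIRST(D) = {*, a}
FIRST(S) = {*, +, a}
FOLLOW(D) = {$}
FOLLOW(S) = {$}
Therefore, FOLLOW(S) = {$}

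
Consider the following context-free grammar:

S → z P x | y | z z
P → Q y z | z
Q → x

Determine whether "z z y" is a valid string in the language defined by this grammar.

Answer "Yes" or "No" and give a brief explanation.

No - no valid derivation exists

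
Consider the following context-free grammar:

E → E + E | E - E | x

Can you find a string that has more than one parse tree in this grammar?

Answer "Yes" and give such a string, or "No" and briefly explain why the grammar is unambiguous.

Yes - the string 'x - x - x - x + x - x' has two distinct parse trees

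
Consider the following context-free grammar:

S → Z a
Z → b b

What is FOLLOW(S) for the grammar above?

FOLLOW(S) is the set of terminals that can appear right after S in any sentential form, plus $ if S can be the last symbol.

We compute FOLLOW(S) using the standard algorithm.
FOLLOW(S) starts with {$}.
FIRST(S) = {b}
FIRST(Z) = {b}
FOLLOW(S) = {$}
FOLLOW(Z) = {a}
Therefore, FOLLOW(S) = {$}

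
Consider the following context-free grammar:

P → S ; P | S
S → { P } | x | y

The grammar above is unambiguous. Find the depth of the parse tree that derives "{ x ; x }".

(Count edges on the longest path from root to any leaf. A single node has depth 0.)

5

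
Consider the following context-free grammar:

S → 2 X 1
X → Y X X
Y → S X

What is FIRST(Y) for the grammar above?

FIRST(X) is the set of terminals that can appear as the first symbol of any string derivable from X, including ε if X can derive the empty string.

We compute FIRST(Y) using the standard algorithm.
FIRST(S) = {2}
FIRST(X) = {2}
FIRST(Y) = {2}
Therefore, FIRST(Y) = {2}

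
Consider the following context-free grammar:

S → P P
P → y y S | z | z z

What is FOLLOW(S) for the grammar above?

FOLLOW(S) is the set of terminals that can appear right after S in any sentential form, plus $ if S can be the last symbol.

We compute FOLLOW(S) using the standard algorithm.
FOLLOW(S) starts with {$}.
FIRST(P) = {y, z}
FIRST(S) = {y, z}
FOLLOW(P) = {$, y, z}
FOLLOW(S) = {$, y, z}
Therefore, FOLLOW(S) = {$, y, z}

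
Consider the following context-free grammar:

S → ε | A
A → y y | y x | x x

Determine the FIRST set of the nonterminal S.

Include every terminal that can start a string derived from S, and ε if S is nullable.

We compute FIRST(S) using the standard algorithm.
FIRST(A) = {x, y}
FIRST(S) = {x, y, ε}
Therefore, FIRST(S) = {x, y, ε}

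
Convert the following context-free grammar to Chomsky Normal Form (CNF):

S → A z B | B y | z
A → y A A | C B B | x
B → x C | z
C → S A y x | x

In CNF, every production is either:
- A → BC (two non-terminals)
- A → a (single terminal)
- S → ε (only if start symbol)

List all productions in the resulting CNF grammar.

TZ → z; TY → y; S → z; A → x; TX → x; B → z; C → x; S → A X0; X0 → TZ B; S → B TY; A → TY X1; X1 → A A; A → C X2; X2 → B B; B → TX C; C → S X3; X3 → A X4; X4 → TY TX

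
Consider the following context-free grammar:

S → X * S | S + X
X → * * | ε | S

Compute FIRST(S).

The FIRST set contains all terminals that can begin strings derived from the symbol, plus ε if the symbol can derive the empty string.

We compute FIRST(S) using the standard algorithm.
FIRST(S) = {*}
FIRST(X) = {*, ε}
Therefore, FIRST(S) = {*}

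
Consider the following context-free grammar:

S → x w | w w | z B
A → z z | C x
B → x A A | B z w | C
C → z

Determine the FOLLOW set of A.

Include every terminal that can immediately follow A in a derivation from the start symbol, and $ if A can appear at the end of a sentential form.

We compute FOLLOW(A) using the standard algorithm.
FOLLOW(S) starts with {$}.
FIRST(A) = {z}
FIRST(B) = {x, z}
FIRST(C) = {z}
FIRST(S) = {w, x, z}
FOLLOW(A) = {$, z}
FOLLOW(B) = {$, z}
FOLLOW(C) = {$, x, z}
FOLLOW(S) = {$}
Therefore, FOLLOW(A) = {$, z}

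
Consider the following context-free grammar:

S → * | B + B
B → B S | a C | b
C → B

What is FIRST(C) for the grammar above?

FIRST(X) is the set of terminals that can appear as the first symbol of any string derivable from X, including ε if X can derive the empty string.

We compute FIRST(C) using the standard algorithm.
FIRST(B) = {a, b}
FIRST(C) = {a, b}
FIRST(S) = {*, a, b}
Therefore, FIRST(C) = {a, b}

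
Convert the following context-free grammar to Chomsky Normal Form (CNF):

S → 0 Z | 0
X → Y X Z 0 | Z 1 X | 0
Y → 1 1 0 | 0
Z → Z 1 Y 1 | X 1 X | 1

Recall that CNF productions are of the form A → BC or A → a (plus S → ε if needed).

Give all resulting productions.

T0 → 0; S → 0; T1 → 1; X → 0; Y → 0; Z → 1; S → T0 Z; X → Y X0; X0 → X X1; X1 → Z T0; X → Z X2; X2 → T1 X; Y → T1 X3; X3 → T1 T0; Z → Z X4; X4 → T1 X5; X5 → Y T1; Z → X X6; X6 → T1 X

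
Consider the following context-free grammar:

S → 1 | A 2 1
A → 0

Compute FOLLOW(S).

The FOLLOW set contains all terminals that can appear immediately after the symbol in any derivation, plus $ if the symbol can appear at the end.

We compute FOLLOW(S) using the standard algorithm.
FOLLOW(S) starts with {$}.
FIRST(A) = {0}
FIRST(S) = {0, 1}
FOLLOW(A) = {2}
FOLLOW(S) = {$}
Therefore, FOLLOW(S) = {$}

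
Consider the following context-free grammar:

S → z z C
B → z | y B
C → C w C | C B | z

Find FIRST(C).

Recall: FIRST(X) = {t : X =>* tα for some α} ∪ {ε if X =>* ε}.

We compute FIRST(C) using the standard algorithm.
FIRST(B) = {y, z}
FIRST(C) = {z}
FIRST(S) = {z}
Therefore, FIRST(C) = {z}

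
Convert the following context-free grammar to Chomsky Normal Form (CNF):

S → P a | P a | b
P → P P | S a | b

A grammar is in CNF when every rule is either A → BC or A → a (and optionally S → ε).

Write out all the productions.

TA → a; S → b; P → b; S → P TA; S → P TA; P → P P; P → S TA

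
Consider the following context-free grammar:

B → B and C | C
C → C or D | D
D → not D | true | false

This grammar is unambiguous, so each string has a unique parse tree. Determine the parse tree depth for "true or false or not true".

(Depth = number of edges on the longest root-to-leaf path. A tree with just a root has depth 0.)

5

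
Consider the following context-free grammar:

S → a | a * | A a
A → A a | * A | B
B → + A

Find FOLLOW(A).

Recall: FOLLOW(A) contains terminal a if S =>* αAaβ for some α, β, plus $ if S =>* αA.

We compute FOLLOW(A) using the standard algorithm.
FOLLOW(S) starts with {$}.
FIRST(A) = {*, +}
FIRST(B) = {+}
FIRST(S) = {*, +, a}
FOLLOW(A) = {a}
FOLLOW(B) = {a}
FOLLOW(S) = {$}
Therefore, FOLLOW(A) = {a}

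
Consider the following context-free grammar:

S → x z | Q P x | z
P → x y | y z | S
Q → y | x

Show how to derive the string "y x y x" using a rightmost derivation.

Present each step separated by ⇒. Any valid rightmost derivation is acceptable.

S ⇒ Q P x ⇒ Q x y x ⇒ y x y x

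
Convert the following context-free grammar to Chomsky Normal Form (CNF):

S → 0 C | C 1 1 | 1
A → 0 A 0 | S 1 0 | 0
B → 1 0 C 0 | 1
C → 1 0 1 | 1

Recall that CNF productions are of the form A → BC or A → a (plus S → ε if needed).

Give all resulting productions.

T0 → 0; T1 → 1; S → 1; A → 0; B → 1; C → 1; S → T0 C; S → C X0; X0 → T1 T1; A → T0 X1; X1 → A T0; A → S X2; X2 → T1 T0; B → T1 X3; X3 → T0 X4; X4 → C T0; C → T1 X5; X5 → T0 T1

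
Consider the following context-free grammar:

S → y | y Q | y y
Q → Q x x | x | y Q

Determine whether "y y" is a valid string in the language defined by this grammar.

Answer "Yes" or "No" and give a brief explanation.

Yes - a valid derivation exists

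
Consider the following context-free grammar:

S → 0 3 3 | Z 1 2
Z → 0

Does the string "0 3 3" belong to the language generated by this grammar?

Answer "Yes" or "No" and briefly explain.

Yes - a valid derivation exists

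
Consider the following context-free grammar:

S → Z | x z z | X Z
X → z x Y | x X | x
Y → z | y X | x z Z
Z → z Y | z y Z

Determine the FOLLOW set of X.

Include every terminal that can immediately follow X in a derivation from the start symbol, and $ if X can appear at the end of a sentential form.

We compute FOLLOW(X) using the standard algorithm.
FOLLOW(S) starts with {$}.
FIRST(S) = {x, z}
FIRST(X) = {x, z}
FIRST(Y) = {x, y, z}
FIRST(Z) = {z}
FOLLOW(S) = {$}
FOLLOW(X) = {$, z}
FOLLOW(Y) = {$, z}
FOLLOW(Z) = {$, z}
Therefore, FOLLOW(X) = {$, z}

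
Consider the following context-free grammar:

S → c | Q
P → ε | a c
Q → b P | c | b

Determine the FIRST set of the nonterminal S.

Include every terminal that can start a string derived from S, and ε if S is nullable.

We compute FIRST(S) using the standard algorithm.
FIRST(P) = {a, ε}
FIRST(Q) = {b, c}
FIRST(S) = {b, c}
Therefore, FIRST(S) = {b, c}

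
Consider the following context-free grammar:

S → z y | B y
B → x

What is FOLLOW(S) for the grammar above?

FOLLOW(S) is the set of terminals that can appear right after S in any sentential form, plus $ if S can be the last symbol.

We compute FOLLOW(S) using the standard algorithm.
FOLLOW(S) starts with {$}.
FIRST(B) = {x}
FIRST(S) = {x, z}
FOLLOW(B) = {y}
FOLLOW(S) = {$}
Therefore, FOLLOW(S) = {$}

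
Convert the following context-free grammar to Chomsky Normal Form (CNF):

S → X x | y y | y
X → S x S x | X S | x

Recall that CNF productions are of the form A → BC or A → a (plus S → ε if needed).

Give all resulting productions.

TX → x; TY → y; S → y; X → x; S → X TX; S → TY TY; X → S X0; X0 → TX X1; X1 → S TX; X → X S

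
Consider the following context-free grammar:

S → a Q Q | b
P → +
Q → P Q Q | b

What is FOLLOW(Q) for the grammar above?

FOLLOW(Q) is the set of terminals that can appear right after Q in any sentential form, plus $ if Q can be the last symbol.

We compute FOLLOW(Q) using the standard algorithm.
FOLLOW(S) starts with {$}.
FIRST(P) = {+}
FIRST(Q) = {+, b}
FIRST(S) = {a, b}
FOLLOW(P) = {+, b}
FOLLOW(Q) = {$, +, b}
FOLLOW(S) = {$}
Therefore, FOLLOW(Q) = {$, +, b}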